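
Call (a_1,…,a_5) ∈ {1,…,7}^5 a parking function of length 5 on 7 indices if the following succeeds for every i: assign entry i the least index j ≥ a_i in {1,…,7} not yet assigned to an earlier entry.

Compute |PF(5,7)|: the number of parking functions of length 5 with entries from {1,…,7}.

#PF = (7+1−5)·(7+1)^{5−1} = 3·4096 = 12288 [KW]
Check (6,1,1,2,1) → sorted (1,1,1,2,6): b_i ≤ 2+i ∀i, a PF.

12288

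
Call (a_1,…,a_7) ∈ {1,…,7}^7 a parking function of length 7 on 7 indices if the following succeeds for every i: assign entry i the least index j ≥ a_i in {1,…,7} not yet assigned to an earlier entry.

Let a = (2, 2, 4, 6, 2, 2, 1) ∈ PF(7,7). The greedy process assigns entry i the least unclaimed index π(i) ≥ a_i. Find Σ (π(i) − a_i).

9

Σπ = 7·8/2 = 28 (π permutes [7]); Σa = 2+2+4+6+2+2+1 = 19; disp = 28−19 = 9.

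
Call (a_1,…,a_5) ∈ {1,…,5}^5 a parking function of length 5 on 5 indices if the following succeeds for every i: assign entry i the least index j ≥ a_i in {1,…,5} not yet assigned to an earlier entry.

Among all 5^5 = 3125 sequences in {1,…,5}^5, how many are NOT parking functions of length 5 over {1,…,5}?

1829

#PF = 1·6^4 = 1×1296 = 1296 (Pollak)
E.g. (4,4,5,5,2) → sorted (2,4,4,5,5): b_1=2>1, not a PF.
Total 3125; non-PF = 3125−1296 = 1829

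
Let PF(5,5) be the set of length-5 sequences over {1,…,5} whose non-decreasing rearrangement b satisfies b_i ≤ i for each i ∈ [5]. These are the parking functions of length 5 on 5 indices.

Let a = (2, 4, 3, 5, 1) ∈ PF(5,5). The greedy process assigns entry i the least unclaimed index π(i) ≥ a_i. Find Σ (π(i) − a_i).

0

Σπ = 5·6/2 = 15 (π permutes [5]); Σa = 2+4+3+5+1 = 15; disp = 15−15 = 0.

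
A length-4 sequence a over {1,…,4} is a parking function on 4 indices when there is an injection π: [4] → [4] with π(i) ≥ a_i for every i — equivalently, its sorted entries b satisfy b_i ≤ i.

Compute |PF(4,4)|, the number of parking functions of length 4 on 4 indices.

125

|PF(4,4)| = (5−4)·5^(4−1) = 1·125 = 125 (Konheim–Weiss)
One tuple (3,2,4,1) → sorted (1,2,3,4): b_i ≤ i ∀i, a PF.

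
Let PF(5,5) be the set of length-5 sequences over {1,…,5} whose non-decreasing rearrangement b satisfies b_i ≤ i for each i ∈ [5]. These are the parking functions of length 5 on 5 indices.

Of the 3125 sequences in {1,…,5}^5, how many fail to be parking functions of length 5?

1829

Count = (5−5+1)·(5+1)^(5−1) = 1·1296 = 1296 (Konheim–Weiss)
Check (4,1,5,5,4) → sorted (1,4,4,5,5): b_2=4>2, not a PF.
5^5 − 1296 = 3125 − 1296 = 1829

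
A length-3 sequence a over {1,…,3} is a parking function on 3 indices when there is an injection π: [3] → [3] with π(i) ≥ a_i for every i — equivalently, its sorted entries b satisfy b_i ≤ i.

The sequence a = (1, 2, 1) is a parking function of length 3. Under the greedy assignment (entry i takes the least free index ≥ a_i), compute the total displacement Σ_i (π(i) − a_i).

2

Σπ = 3·4/2 = 6 (π permutes [3]); Σa = 1+2+1 = 4; disp = 6−4 = 2.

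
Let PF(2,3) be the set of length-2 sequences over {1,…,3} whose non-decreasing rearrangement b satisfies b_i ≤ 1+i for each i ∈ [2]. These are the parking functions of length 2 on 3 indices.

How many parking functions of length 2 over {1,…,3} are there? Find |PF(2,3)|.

Count = (4−2)·4^(2−1) = 2 · 4 = 8 [KW]
Example (1,3) → sorted (1,3): b_i ≤ 1+i ∀i, a PF.

8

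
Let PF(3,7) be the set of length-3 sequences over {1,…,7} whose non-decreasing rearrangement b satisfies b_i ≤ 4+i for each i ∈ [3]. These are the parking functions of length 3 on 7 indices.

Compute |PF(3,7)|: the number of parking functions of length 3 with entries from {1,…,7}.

320

|PF(3,7)| = 5·8^2 = 5·64 = 320 (Pollak)
E.g. (7,6,5) → sorted (5,6,7): b_i ≤ 4+i ∀i, a PF.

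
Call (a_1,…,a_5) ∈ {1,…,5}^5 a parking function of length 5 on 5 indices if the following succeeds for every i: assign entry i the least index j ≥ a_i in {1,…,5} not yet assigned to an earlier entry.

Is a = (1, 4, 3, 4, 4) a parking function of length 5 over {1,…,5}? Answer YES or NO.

Order a: b = (1, 3, 4, 4, 4).
  b_1=1 ≤ 1
  b_2=3 > 2
  fails at i=2 ⇒ NO

NO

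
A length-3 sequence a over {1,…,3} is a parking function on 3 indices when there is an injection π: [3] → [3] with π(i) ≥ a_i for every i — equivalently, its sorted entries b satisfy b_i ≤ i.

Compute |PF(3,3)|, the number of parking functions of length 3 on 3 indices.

Count = (4−3)·4^(3−1) = 1 · 16 = 16
Example (1,2,3) → sorted (1,2,3): b_i ≤ i ∀i, a PF.

16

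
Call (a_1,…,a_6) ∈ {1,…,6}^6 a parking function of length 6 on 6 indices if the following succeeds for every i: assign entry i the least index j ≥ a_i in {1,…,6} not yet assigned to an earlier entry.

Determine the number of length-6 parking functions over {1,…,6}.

|PF(6,6)| = 1·7^5 = 1 · 16807 = 16807
One tuple (1,2,1,4,4,1) → sorted (1,1,1,2,4,4): b_i ≤ i ∀i, a PF.

16807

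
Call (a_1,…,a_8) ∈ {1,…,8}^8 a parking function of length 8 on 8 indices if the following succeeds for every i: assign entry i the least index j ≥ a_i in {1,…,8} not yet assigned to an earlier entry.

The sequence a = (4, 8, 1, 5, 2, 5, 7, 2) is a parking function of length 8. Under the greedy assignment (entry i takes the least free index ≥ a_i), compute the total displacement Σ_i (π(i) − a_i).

2

Σπ(i) = 1+…+8 = 36; Σa = 4+8+1+5+2+5+7+2 = 34; disp = 36−34 = 2.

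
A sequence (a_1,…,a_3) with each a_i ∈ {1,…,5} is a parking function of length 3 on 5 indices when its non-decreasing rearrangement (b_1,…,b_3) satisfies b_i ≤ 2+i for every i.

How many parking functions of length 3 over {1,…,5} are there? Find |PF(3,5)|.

108

|PF(3,5)| = 3·6^2 = 3×36 = 108 [KW]
Example (4,1,2) → sorted (1,2,4): b_i ≤ 2+i ∀i, a PF.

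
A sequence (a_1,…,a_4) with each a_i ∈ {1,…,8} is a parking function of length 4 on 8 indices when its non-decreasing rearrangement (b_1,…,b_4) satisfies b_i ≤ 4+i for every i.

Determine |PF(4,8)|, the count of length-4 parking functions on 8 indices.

#PF = 5·9^3 = 5·729 = 3645 (Pollak)
Example (6,2,7,2) → sorted (2,2,6,7): b_i ≤ 4+i ∀i, a PF.

3645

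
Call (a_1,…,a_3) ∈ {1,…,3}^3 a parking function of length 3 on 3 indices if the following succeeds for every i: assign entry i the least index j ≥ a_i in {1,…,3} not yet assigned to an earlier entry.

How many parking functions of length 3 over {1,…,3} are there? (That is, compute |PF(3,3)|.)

16

#PF = 1·4^2 = 1·16 = 16 [KW]
Example (2,1,1) → sorted (1,1,2): b_i ≤ i ∀i, a PF.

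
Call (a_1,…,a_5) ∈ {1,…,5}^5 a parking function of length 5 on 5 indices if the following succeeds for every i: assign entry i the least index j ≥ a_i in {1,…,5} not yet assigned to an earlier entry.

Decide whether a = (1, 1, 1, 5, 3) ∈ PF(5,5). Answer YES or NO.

YES

Rearranged: b = (1, 1, 1, 3, 5).
  b_1=1 ≤ 1
  b_2=1 ≤ 2
  b_3=1 ≤ 3
  b_4=3 ≤ 4
  b_5=5 ≤ 5
All bounds hold ⇒ YES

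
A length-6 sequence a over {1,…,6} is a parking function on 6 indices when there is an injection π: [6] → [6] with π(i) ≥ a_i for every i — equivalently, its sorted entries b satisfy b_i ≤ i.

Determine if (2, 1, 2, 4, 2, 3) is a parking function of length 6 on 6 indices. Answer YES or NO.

YES

Order a: b = (1, 2, 2, 2, 3, 4).
  b_1=1 ≤ 1
  b_2=2 ≤ 2
  b_3=2 ≤ 3
  b_4=2 ≤ 4
  b_5=3 ≤ 5
  b_6=4 ≤ 6
All bounds hold ⇒ YES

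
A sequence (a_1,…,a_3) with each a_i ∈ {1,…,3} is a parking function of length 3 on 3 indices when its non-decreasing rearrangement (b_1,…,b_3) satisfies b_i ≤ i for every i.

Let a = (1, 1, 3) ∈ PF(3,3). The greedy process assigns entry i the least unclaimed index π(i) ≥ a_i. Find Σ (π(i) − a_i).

Σπ = 3·4/2 = 6 (π permutes [3]); Σa = 1+1+3 = 5; disp = 6−5 = 1.

1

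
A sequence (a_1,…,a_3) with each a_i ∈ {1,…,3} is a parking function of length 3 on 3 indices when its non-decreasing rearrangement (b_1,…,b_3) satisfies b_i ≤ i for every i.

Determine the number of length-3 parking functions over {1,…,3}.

Count = (3−3+1)·(3+1)^(3−1) = 1 · 16 = 16
E.g. (1,2,2) → sorted (1,2,2): b_i ≤ i ∀i, a PF.

16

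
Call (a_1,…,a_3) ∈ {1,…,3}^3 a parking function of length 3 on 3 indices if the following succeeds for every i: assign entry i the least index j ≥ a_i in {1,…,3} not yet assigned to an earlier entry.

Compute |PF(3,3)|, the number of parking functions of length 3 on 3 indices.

16

|PF(3,3)| = (4−3)·4^(3−1) = 1·16 = 16 (Pollak)
One tuple (3,1,2) → sorted (1,2,3): b_i ≤ i ∀i, a PF.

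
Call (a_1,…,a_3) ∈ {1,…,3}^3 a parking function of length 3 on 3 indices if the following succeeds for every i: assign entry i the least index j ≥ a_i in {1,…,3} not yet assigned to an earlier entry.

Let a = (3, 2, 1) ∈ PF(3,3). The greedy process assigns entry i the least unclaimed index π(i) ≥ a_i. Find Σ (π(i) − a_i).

Σπ = 6 ({1..3} each once); Σa = 3+2+1 = 6; disp = 6−6 = 0.

0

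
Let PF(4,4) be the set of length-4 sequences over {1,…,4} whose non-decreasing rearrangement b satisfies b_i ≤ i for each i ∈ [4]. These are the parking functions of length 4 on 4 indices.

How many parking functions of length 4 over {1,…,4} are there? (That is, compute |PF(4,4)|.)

125

Count = (5−4)·5^(4−1) = 1·125 = 125 (Konheim–Weiss)
One tuple (3,1,4,1) → sorted (1,1,3,4): b_i ≤ i ∀i, a PF.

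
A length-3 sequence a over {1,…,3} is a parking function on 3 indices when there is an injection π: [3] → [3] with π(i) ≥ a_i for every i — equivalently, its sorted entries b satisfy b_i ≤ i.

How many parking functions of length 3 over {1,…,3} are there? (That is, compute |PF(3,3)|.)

#PF = (3+1−3)·(3+1)^{3−1} = 1 · 16 = 16 (Konheim–Weiss)
Example (1,3,1) → sorted (1,1,3): b_i ≤ i ∀i, a PF.

16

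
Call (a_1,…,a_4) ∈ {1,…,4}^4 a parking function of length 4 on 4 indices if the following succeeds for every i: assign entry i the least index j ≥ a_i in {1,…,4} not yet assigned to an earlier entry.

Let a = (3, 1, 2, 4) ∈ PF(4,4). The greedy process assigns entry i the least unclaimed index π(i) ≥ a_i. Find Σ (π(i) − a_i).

Σπ(i) = 1+…+4 = 10; Σa = 3+1+2+4 = 10; disp = 10−10 = 0.

0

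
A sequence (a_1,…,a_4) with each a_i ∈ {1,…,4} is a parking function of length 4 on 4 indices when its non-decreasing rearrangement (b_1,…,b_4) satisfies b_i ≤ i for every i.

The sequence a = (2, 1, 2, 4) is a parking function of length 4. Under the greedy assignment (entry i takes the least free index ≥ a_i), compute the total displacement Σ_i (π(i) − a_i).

Σπ = 10 ({1..4} each once); Σa = 2+1+2+4 = 9; disp = 10−9 = 1.

1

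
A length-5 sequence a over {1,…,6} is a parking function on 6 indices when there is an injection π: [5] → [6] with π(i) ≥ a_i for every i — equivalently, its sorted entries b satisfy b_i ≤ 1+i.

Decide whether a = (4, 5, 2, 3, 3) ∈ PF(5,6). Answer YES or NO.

YES

Order a: b = (2, 3, 3, 4, 5).
  b_1=2 ≤ 2
  b_2=3 ≤ 3
  b_3=3 ≤ 4
  b_4=4 ≤ 5
  b_5=5 ≤ 6
All bounds hold ⇒ YES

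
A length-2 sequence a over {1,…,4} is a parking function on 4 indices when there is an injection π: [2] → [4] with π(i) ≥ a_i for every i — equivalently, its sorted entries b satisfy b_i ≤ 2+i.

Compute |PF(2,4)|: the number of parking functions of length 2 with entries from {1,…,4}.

15

|PF(2,4)| = (4−2+1)·(4+1)^(2−1) = 3 · 5 = 15 (Konheim–Weiss)
Example (3,2) → sorted (2,3): b_i ≤ 2+i ∀i, a PF.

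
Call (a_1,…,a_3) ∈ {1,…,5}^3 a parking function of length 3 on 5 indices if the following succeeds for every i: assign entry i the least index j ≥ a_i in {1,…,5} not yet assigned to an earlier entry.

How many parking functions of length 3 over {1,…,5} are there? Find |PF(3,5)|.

#PF = 3·6^2 = 3·36 = 108 (Konheim–Weiss)
Example (5,3,3) → sorted (3,3,5): b_i ≤ 2+i ∀i, a PF.

108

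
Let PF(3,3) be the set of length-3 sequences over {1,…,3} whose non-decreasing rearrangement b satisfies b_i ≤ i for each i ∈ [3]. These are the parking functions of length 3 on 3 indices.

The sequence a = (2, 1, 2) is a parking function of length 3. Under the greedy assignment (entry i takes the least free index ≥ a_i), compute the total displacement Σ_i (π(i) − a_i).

1

Σπ = 6 ({1..3} each once); Σa = 2+1+2 = 5; disp = 6−5 = 1.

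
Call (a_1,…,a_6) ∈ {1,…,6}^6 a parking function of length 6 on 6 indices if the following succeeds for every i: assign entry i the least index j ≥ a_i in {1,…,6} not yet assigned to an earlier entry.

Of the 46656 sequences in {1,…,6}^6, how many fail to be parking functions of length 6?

|PF(6,6)| = (6−6+1)·(6+1)^(6−1) = 1×16807 = 16807 [KW]
Example (3,6,6,5,2,6) → sorted (2,3,5,6,6,6): b_1=2>1, not a PF.
6^6 − 16807 = 46656 − 16807 = 29849

29849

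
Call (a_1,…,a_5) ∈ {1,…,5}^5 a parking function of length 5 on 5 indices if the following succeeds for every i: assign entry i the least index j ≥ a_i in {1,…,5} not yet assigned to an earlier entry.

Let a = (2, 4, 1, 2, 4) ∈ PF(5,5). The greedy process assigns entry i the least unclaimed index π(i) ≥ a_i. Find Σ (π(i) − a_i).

Σπ = 5·6/2 = 15 (π permutes [5]); Σa = 2+4+1+2+4 = 13; disp = 15−13 = 2.

2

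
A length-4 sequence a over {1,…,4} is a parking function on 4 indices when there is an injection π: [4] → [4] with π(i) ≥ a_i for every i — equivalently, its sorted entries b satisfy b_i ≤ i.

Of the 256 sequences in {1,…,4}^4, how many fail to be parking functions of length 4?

|PF(4,4)| = (4+1−4)·(4+1)^{4−1} = 1×125 = 125 (Konheim–Weiss)
Example (4,4,4,1) → sorted (1,4,4,4): b_2=4>2, not a PF.
So 256 − 125 = 131 fail.

131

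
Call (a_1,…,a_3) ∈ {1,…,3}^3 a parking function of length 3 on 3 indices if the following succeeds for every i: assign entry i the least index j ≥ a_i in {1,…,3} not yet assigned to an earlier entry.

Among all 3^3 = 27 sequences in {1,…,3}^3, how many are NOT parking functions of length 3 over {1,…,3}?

Count = 1·4^2 = 1·16 = 16 [KW]
Example (2,2,2) → sorted (2,2,2): b_1=2>1, not a PF.
Total 27; non-PF = 27−16 = 11

11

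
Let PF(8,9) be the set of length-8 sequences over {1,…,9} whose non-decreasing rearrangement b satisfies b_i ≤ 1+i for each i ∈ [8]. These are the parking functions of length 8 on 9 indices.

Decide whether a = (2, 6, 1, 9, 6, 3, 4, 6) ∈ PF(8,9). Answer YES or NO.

Rearranged: b = (1, 2, 3, 4, 6, 6, 6, 9).
  b_1=1 ≤ 2
  b_2=2 ≤ 3
  b_3=3 ≤ 4
  b_4=4 ≤ 5
  b_5=6 ≤ 6
  b_6=6 ≤ 7
  b_7=6 ≤ 8
  b_8=9 ≤ 9
All bounds hold ⇒ YES

YES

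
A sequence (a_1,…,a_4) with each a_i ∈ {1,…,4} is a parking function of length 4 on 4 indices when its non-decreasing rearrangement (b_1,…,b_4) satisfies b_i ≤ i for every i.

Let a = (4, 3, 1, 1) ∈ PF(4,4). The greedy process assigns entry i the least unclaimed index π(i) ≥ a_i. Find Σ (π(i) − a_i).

Σπ = 4·5/2 = 10 (π permutes [4]); Σa = 4+3+1+1 = 9; disp = 10−9 = 1.

1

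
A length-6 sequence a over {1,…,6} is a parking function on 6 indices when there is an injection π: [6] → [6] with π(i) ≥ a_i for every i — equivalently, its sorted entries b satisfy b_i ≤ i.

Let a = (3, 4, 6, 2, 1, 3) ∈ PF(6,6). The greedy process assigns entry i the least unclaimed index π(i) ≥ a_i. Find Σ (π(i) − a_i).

Σπ = 21 ({1..6} each once); Σa = 3+4+6+2+1+3 = 19; disp = 21−19 = 2.

2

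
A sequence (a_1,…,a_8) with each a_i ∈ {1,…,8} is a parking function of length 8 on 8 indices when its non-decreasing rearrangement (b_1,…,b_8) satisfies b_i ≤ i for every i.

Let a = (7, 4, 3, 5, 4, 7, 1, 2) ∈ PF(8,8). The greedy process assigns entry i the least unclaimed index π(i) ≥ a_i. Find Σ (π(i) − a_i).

Σπ = 36 ({1..8} each once); Σa = 7+4+3+5+4+7+1+2 = 33; disp = 36−33 = 3.

3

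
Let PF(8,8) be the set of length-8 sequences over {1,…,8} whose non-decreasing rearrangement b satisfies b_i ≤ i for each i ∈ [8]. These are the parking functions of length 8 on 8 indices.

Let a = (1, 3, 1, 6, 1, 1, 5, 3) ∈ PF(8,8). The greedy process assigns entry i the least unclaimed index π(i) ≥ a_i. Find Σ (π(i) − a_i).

15

Σπ = 36 ({1..8} each once); Σa = 1+3+1+6+1+1+5+3 = 21; disp = 36−21 = 15.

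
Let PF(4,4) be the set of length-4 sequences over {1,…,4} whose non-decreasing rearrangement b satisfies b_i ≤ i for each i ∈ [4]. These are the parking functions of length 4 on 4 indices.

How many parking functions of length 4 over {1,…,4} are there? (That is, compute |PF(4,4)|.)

125

|PF| = 1·5^3 = 1 · 125 = 125 [KW]
E.g. (2,3,1,4) → sorted (1,2,3,4): b_i ≤ i ∀i, a PF.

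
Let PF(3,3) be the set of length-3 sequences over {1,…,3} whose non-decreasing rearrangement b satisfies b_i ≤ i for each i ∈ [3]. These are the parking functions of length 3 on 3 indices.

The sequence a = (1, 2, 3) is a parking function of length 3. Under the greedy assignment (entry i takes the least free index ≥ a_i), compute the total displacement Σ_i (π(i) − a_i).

0

Σπ = 3·4/2 = 6 (π permutes [3]); Σa = 1+2+3 = 6; disp = 6−6 = 0.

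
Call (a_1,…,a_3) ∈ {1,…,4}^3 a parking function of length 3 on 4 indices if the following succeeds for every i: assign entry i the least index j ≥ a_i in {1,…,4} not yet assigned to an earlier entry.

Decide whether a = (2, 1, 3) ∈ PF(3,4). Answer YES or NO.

Sorted: b = (1, 2, 3).
  b_1=1 ≤ 2
  b_2=2 ≤ 3
  b_3=3 ≤ 4
All bounds hold ⇒ YES

YES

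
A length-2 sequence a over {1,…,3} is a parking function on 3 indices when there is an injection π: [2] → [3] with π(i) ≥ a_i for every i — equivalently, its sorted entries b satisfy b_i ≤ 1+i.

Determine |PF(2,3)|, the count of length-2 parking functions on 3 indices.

#PF = (3+1−2)·(3+1)^{2−1} = 2 · 4 = 8
Example (2,3) → sorted (2,3): b_i ≤ 1+i ∀i, a PF.

8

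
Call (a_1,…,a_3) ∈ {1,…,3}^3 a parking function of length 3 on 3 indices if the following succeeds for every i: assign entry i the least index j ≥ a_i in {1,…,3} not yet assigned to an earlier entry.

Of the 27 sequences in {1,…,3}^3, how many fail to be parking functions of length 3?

|PF| = (4−3)·4^(3−1) = 1 · 16 = 16 (Pollak)
E.g. (3,3,2) → sorted (2,3,3): b_1=2>1, not a PF.
Total 27; non-PF = 27−16 = 11

11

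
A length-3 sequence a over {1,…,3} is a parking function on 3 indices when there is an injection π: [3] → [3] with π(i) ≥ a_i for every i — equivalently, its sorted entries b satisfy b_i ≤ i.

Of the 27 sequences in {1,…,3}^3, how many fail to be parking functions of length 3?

11

Count = 1·4^2 = 1 · 16 = 16 (Pollak)
E.g. (3,1,3) → sorted (1,3,3): b_2=3>2, not a PF.
3^3 − 16 = 27 − 16 = 11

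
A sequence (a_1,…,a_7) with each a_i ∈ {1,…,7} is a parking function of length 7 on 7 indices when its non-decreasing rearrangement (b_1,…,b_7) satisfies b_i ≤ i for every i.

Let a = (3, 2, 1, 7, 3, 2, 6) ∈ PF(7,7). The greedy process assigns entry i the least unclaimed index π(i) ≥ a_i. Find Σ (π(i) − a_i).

4

Σπ = 7·8/2 = 28 (π permutes [7]); Σa = 3+2+1+7+3+2+6 = 24; disp = 28−24 = 4.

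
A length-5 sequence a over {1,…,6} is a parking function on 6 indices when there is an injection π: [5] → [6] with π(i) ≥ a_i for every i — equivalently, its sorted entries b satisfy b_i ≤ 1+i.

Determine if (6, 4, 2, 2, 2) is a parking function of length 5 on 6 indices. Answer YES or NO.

Sorted: b = (2, 2, 2, 4, 6).
  b_1=2 ≤ 2
  b_2=2 ≤ 3
  b_3=2 ≤ 4
  b_4=4 ≤ 5
  b_5=6 ≤ 6
All bounds hold ⇒ YES

YES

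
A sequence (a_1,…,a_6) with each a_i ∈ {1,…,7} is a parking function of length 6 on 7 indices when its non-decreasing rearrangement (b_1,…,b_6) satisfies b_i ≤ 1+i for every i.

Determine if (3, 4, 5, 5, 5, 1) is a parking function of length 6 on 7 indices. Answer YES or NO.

YES

Sorted: b = (1, 3, 4, 5, 5, 5).
  b_1=1 ≤ 2
  b_2=3 ≤ 3
  b_3=4 ≤ 4
  b_4=5 ≤ 5
  b_5=5 ≤ 6
  b_6=5 ≤ 7
All bounds hold ⇒ YES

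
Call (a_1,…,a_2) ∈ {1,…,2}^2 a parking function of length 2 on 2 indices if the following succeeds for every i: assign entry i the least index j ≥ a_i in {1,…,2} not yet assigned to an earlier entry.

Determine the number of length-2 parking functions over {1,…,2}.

3

#PF = (2−2+1)·(2+1)^(2−1) = 1·3 = 3 (Pollak)
Example (1,2) → sorted (1,2): b_i ≤ i ∀i, a PF.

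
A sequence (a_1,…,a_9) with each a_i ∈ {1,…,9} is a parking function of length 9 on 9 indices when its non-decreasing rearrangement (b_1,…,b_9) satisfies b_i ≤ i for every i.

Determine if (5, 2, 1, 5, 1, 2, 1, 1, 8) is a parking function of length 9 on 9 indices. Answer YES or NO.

Sorted: b = (1, 1, 1, 1, 2, 2, 5, 5, 8).
  b_1=1 ≤ 1
  b_2=1 ≤ 2
  b_3=1 ≤ 3
  b_4=1 ≤ 4
  b_5=2 ≤ 5
  b_6=2 ≤ 6
  b_7=5 ≤ 7
  b_8=5 ≤ 8
  b_9=8 ≤ 9
All bounds hold ⇒ YES

YES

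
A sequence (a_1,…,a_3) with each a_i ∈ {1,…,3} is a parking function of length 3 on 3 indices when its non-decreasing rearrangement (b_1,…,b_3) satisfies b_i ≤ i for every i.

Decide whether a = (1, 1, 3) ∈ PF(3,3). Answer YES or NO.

YES

Order a: b = (1, 1, 3).
  b_1=1 ≤ 1
  b_2=1 ≤ 2
  b_3=3 ≤ 3
All bounds hold ⇒ YES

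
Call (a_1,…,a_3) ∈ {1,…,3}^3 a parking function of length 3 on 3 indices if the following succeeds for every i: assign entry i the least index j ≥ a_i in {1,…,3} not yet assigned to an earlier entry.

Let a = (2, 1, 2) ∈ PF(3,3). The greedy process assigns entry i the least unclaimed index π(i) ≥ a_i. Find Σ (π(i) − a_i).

Σπ = 3·4/2 = 6 (π permutes [3]); Σa = 2+1+2 = 5; disp = 6−5 = 1.

1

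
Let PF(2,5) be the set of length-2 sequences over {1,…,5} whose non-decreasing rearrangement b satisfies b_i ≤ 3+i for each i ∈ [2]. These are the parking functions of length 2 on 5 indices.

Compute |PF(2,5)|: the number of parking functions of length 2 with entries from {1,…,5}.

24

|PF(2,5)| = (6−2)·6^(2−1) = 4·6 = 24 [KW]
Check (2,3) → sorted (2,3): b_i ≤ 3+i ∀i, a PF.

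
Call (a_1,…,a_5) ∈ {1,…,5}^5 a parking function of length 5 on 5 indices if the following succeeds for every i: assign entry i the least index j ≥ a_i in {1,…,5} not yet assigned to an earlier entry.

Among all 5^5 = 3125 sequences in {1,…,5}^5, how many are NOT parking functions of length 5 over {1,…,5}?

1829

|PF| = 1·6^4 = 1×1296 = 1296 (Pollak)
E.g. (5,3,4,1,3) → sorted (1,3,3,4,5): b_2=3>2, not a PF.
Total 3125; non-PF = 3125−1296 = 1829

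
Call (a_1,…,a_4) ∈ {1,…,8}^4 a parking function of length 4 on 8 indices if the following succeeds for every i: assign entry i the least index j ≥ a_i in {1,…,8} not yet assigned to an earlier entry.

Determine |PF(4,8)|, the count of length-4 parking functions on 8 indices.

Count = (8−4+1)·(8+1)^(4−1) = 5 · 729 = 3645
Check (6,6,2,6) → sorted (2,6,6,6): b_i ≤ 4+i ∀i, a PF.

3645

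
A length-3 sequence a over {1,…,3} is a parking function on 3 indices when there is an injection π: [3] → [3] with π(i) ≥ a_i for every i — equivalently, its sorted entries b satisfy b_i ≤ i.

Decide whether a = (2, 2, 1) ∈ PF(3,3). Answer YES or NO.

YES

Order a: b = (1, 2, 2).
  b_1=1 ≤ 1
  b_2=2 ≤ 2
  b_3=2 ≤ 3
All bounds hold ⇒ YES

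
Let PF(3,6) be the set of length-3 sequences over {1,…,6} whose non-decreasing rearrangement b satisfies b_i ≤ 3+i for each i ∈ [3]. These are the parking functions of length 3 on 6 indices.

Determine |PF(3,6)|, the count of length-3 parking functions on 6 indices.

#PF = (6+1−3)·(6+1)^{3−1} = 4×49 = 196
Check (4,6,4) → sorted (4,4,6): b_i ≤ 3+i ∀i, a PF.

196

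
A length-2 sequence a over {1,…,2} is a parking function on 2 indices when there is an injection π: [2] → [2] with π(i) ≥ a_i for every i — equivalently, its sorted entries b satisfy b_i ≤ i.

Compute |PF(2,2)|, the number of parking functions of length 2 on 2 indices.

3

Count = (2−2+1)·(2+1)^(2−1) = 1×3 = 3 [KW]
E.g. (2,1) → sorted (1,2): b_i ≤ i ∀i, a PF.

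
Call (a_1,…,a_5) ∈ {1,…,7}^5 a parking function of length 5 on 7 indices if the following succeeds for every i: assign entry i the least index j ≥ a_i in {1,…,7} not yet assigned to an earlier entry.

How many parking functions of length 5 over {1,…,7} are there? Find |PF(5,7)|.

Count = 3·8^4 = 3×4096 = 12288 [KW]
E.g. (7,4,5,2,6) → sorted (2,4,5,6,7): b_i ≤ 2+i ∀i, a PF.

12288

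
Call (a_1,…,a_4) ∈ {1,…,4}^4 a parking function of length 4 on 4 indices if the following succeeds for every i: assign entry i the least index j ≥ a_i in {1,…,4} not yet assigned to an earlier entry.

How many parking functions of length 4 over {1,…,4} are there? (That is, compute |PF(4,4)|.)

|PF(4,4)| = (4−4+1)·(4+1)^(4−1) = 1 · 125 = 125 (Konheim–Weiss)
Check (2,1,2,1) → sorted (1,1,2,2): b_i ≤ i ∀i, a PF.

125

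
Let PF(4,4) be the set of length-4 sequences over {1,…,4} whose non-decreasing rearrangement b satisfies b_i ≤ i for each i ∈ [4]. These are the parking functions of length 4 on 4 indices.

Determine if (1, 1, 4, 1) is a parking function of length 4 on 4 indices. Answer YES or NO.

YES

Rearranged: b = (1, 1, 1, 4).
  b_1=1 ≤ 1
  b_2=1 ≤ 2
  b_3=1 ≤ 3
  b_4=4 ≤ 4
All bounds hold ⇒ YES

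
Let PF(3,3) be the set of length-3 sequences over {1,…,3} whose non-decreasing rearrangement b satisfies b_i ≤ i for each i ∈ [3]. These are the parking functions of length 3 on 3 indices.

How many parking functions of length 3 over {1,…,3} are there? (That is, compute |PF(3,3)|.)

|PF| = (3−3+1)·(3+1)^(3−1) = 1·16 = 16
Example (2,3,1) → sorted (1,2,3): b_i ≤ i ∀i, a PF.

16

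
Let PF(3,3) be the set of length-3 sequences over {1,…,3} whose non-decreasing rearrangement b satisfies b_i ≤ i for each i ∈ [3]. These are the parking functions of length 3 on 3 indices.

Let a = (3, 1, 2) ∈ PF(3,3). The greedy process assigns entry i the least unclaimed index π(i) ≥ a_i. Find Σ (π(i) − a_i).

Σπ = 6 ({1..3} each once); Σa = 3+1+2 = 6; disp = 6−6 = 0.

0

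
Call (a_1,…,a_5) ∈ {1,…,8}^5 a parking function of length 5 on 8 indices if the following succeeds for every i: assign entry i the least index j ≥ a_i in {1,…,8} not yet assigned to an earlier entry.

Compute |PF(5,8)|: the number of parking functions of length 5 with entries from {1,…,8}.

|PF| = 4·9^4 = 4×6561 = 26244 (Pollak)
Example (1,1,6,8,3) → sorted (1,1,3,6,8): b_i ≤ 3+i ∀i, a PF.

26244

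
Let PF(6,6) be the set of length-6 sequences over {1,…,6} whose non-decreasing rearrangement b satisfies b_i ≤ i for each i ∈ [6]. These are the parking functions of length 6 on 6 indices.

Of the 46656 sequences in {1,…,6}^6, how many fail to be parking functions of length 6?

29849

|PF| = (7−6)·7^(6−1) = 1×16807 = 16807 (Konheim–Weiss)
Example (5,6,5,6,2,6) → sorted (2,5,5,6,6,6): b_1=2>1, not a PF.
6^6 − 16807 = 46656 − 16807 = 29849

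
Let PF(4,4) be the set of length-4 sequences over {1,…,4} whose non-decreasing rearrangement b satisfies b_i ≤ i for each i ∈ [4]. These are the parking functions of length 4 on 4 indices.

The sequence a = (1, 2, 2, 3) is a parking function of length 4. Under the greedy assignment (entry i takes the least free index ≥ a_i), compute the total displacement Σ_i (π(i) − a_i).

2

Σπ(i) = 1+…+4 = 10; Σa = 1+2+2+3 = 8; disp = 10−8 = 2.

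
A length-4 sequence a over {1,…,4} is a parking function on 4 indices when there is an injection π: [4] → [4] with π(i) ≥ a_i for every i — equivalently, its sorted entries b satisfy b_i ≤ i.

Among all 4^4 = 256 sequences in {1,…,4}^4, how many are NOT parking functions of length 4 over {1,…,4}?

|PF| = (5−4)·5^(4−1) = 1·125 = 125 [KW]
One tuple (4,4,3,4) → sorted (3,4,4,4): b_1=3>1, not a PF.
So 256 − 125 = 131 fail.

131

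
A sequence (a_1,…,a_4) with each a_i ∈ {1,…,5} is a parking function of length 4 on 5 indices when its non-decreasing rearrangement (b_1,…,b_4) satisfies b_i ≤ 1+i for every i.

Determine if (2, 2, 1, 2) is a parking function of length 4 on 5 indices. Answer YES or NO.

YES

Sorted: b = (1, 2, 2, 2).
  b_1=1 ≤ 2
  b_2=2 ≤ 3
  b_3=2 ≤ 4
  b_4=2 ≤ 5
All bounds hold ⇒ YES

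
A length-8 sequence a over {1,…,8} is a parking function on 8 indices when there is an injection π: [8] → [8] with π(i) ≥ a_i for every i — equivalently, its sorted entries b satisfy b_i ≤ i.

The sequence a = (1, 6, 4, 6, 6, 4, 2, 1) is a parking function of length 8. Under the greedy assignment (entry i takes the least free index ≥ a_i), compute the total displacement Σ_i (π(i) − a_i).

6

Σπ = 36 ({1..8} each once); Σa = 1+6+4+6+6+4+2+1 = 30; disp = 36−30 = 6.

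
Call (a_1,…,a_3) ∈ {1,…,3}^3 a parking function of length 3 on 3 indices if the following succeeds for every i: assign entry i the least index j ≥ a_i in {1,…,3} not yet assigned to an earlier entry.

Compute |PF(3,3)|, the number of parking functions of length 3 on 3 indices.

16

Count = (4−3)·4^(3−1) = 1·16 = 16 (Pollak)
Check (3,1,1) → sorted (1,1,3): b_i ≤ i ∀i, a PF.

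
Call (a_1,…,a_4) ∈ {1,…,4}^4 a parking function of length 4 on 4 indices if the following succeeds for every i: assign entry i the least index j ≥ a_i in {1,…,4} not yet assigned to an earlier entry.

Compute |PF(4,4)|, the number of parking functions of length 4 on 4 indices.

|PF(4,4)| = (4+1−4)·(4+1)^{4−1} = 1×125 = 125
E.g. (1,2,4,2) → sorted (1,2,2,4): b_i ≤ i ∀i, a PF.

125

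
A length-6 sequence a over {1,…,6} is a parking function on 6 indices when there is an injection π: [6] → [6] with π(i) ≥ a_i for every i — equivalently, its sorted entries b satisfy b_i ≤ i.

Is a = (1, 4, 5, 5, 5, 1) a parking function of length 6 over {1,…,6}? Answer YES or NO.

NO

Sorted: b = (1, 1, 4, 5, 5, 5).
  b_1=1 ≤ 1
  b_2=1 ≤ 2
  b_3=4 > 3
  fails at i=3 ⇒ NO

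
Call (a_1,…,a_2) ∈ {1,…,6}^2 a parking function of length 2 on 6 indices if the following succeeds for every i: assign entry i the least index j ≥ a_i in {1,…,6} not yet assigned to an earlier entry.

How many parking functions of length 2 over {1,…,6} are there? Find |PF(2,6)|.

Count = (7−2)·7^(2−1) = 5·7 = 35
Check (1,4) → sorted (1,4): b_i ≤ 4+i ∀i, a PF.

35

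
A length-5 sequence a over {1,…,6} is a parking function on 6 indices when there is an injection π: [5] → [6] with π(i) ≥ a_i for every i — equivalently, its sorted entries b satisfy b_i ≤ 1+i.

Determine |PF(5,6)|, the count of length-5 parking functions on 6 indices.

#PF = (6+1−5)·(6+1)^{5−1} = 2·2401 = 4802 [KW]
One tuple (1,6,3,1,5) → sorted (1,1,3,5,6): b_i ≤ 1+i ∀i, a PF.

4802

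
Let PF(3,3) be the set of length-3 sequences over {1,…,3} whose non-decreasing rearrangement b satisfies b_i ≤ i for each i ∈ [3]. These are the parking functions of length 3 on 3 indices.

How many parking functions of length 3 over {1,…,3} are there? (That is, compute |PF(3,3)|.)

Count = (4−3)·4^(3−1) = 1×16 = 16
E.g. (2,1,3) → sorted (1,2,3): b_i ≤ i ∀i, a PF.

16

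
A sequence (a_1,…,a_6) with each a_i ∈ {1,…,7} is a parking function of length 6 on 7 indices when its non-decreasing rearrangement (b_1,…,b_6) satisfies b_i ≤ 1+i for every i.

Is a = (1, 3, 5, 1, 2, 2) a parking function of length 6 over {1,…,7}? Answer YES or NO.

Sorted: b = (1, 1, 2, 2, 3, 5).
  b_1=1 ≤ 2
  b_2=1 ≤ 3
  b_3=2 ≤ 4
  b_4=2 ≤ 5
  b_5=3 ≤ 6
  b_6=5 ≤ 7
All bounds hold ⇒ YES

YES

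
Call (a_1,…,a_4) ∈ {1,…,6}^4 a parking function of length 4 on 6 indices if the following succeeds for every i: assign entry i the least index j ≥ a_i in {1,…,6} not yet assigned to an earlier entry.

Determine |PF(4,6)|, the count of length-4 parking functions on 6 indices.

1029

|PF| = 3·7^3 = 3·343 = 1029 [KW]
Example (5,1,5,3) → sorted (1,3,5,5): b_i ≤ 2+i ∀i, a PF.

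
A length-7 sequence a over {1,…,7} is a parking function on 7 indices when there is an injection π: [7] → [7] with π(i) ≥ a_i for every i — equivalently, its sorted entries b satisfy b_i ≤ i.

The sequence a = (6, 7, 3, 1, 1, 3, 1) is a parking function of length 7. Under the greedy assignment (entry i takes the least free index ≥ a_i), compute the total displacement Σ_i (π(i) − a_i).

Σπ(i) = 1+…+7 = 28; Σa = 6+7+3+1+1+3+1 = 22; disp = 28−22 = 6.

6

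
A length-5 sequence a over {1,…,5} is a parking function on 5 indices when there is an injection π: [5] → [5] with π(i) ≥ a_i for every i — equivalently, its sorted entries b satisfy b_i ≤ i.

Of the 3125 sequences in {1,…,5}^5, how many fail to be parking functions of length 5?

Count = (5+1−5)·(5+1)^{5−1} = 1×1296 = 1296
One tuple (5,1,5,5,2) → sorted (1,2,5,5,5): b_3=5>3, not a PF.
Total 3125; non-PF = 3125−1296 = 1829

1829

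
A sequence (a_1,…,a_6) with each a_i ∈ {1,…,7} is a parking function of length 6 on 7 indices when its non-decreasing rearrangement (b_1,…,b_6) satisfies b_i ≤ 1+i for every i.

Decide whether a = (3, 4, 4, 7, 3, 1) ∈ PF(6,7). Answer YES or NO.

Order a: b = (1, 3, 3, 4, 4, 7).
  b_1=1 ≤ 2
  b_2=3 ≤ 3
  b_3=3 ≤ 4
  b_4=4 ≤ 5
  b_5=4 ≤ 6
  b_6=7 ≤ 7
All bounds hold ⇒ YES

YES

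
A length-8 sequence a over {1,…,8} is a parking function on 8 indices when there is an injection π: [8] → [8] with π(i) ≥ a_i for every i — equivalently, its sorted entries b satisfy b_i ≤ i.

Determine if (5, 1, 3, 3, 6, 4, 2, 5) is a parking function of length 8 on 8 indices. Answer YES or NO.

Order a: b = (1, 2, 3, 3, 4, 5, 5, 6).
  b_1=1 ≤ 1
  b_2=2 ≤ 2
  b_3=3 ≤ 3
  b_4=3 ≤ 4
  b_5=4 ≤ 5
  b_6=5 ≤ 6
  b_7=5 ≤ 7
  b_8=6 ≤ 8
All bounds hold ⇒ YES

YES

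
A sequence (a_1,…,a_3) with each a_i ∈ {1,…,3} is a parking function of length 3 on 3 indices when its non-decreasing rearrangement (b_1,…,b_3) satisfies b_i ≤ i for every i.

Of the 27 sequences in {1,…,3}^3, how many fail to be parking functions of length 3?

Count = (3−3+1)·(3+1)^(3−1) = 1×16 = 16 [KW]
E.g. (3,3,3) → sorted (3,3,3): b_1=3>1, not a PF.
So 27 − 16 = 11 fail.

11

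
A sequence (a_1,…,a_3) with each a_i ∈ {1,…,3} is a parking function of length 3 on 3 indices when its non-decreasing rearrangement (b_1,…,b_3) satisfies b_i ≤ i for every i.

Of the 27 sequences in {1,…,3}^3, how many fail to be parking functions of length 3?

|PF(3,3)| = (3−3+1)·(3+1)^(3−1) = 1·16 = 16 (Konheim–Weiss)
E.g. (3,1,3) → sorted (1,3,3): b_2=3>2, not a PF.
3^3 − 16 = 27 − 16 = 11

11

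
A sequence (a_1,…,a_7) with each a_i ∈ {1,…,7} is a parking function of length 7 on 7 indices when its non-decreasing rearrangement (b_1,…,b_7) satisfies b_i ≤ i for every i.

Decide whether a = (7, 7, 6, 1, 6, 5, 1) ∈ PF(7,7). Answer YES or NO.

Rearranged: b = (1, 1, 5, 6, 6, 7, 7).
  b_1=1 ≤ 1
  b_2=1 ≤ 2
  b_3=5 > 3
  fails at i=3 ⇒ NO

NO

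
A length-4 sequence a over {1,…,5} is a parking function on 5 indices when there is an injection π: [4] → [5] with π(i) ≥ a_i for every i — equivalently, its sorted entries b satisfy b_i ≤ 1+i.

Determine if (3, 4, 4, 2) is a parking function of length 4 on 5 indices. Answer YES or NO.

YES

Order a: b = (2, 3, 4, 4).
  b_1=2 ≤ 2
  b_2=3 ≤ 3
  b_3=4 ≤ 4
  b_4=4 ≤ 5
All bounds hold ⇒ YES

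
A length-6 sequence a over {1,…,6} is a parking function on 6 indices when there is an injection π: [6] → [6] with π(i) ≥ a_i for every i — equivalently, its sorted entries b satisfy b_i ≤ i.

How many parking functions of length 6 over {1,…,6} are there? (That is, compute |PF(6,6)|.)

16807

#PF = 1·7^5 = 1·16807 = 16807 (Pollak)
One tuple (5,4,2,1,4,2) → sorted (1,2,2,4,4,5): b_i ≤ i ∀i, a PF.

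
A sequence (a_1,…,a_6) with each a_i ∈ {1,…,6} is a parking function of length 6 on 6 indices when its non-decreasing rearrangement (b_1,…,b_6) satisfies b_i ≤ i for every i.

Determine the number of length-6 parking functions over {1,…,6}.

16807

|PF(6,6)| = (6+1−6)·(6+1)^{6−1} = 1 · 16807 = 16807 (Konheim–Weiss)
One tuple (5,3,6,1,1,3) → sorted (1,1,3,3,5,6): b_i ≤ i ∀i, a PF.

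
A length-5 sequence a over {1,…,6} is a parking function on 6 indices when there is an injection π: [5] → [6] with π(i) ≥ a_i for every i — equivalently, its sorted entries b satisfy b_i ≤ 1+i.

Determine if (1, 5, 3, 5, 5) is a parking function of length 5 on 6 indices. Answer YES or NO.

NO

Rearranged: b = (1, 3, 5, 5, 5).
  b_1=1 ≤ 2
  b_2=3 ≤ 3
  b_3=5 > 4
  fails at i=3 ⇒ NO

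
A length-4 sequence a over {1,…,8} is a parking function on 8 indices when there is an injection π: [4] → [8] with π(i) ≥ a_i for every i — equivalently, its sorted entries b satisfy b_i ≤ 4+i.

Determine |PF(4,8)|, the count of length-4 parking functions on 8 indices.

Count = 5·9^3 = 5 · 729 = 3645 (Pollak)
E.g. (3,8,2,7) → sorted (2,3,7,8): b_i ≤ 4+i ∀i, a PF.

3645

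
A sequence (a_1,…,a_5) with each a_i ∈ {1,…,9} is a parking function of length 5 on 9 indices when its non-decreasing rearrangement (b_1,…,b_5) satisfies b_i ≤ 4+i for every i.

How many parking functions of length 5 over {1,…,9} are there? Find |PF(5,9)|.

#PF = (10−5)·10^(5−1) = 5 · 10000 = 50000 (Pollak)
Example (3,3,1,9,8) → sorted (1,3,3,8,9): b_i ≤ 4+i ∀i, a PF.

50000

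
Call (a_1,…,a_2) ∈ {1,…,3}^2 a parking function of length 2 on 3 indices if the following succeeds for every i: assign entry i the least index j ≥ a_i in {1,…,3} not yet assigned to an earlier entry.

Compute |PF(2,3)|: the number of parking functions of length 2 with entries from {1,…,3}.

8

Count = (3−2+1)·(3+1)^(2−1) = 2 · 4 = 8 [KW]
Check (3,2) → sorted (2,3): b_i ≤ 1+i ∀i, a PF.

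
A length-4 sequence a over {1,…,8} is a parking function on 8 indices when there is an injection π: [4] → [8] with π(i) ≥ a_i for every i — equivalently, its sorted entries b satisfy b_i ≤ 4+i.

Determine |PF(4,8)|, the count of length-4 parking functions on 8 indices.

#PF = (8+1−4)·(8+1)^{4−1} = 5×729 = 3645 [KW]
Example (1,2,6,3) → sorted (1,2,3,6): b_i ≤ 4+i ∀i, a PF.

3645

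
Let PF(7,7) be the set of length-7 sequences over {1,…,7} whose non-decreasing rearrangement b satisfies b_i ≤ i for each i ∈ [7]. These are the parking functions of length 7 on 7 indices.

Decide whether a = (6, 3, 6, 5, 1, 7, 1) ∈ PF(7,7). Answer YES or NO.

Rearranged: b = (1, 1, 3, 5, 6, 6, 7).
  b_1=1 ≤ 1
  b_2=1 ≤ 2
  b_3=3 ≤ 3
  b_4=5 > 4
  fails at i=4 ⇒ NO

NO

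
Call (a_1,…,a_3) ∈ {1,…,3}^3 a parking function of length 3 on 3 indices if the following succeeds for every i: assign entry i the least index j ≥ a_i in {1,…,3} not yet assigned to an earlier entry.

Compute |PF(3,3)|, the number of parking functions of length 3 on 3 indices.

16

Count = (3+1−3)·(3+1)^{3−1} = 1×16 = 16 (Konheim–Weiss)
One tuple (3,2,1) → sorted (1,2,3): b_i ≤ i ∀i, a PF.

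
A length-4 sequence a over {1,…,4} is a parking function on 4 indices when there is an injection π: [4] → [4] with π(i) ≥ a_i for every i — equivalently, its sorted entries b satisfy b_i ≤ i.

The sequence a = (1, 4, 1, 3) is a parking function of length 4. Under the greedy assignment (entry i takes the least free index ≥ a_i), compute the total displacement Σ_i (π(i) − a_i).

Σπ(i) = 1+…+4 = 10; Σa = 1+4+1+3 = 9; disp = 10−9 = 1.

1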